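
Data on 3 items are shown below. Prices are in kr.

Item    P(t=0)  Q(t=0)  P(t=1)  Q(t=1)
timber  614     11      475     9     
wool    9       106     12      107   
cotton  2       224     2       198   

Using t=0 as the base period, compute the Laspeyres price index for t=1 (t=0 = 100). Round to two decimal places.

Laspeyres price index uses base-period quantities as weights.
ΣP(t=1)·Q(t=0) = 475×11 + 12×106 + 2×224 = 5225 + 1272 + 448 = 6945
ΣP(t=0)·Q(t=0) = 614×11 + 9×106 + 2×224 = 6754 + 954 + 448 = 8156
Index = 6945 / 8156 × 100 = 85.1520

85.15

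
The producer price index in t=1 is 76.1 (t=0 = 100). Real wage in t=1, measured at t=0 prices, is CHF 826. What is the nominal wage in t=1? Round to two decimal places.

Nominal = Real × (Index/100) = 826 × (76.1/100)
        = 826 × 0.761 = 628.5860

628.59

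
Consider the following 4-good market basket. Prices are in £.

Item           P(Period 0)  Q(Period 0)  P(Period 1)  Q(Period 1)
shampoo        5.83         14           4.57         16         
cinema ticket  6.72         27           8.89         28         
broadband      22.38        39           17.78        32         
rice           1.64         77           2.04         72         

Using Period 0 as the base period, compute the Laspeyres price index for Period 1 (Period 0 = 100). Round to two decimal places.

91.47

Laspeyres price index uses base-period quantities as weights.
ΣP(Period 1)·Q(Period 0) = 4.57×14 + 8.89×27 + 17.78×39 + 2.04×77 = 63.98 + 240.03 + 693.42 + 157.08 = 1154.51
ΣP(Period 0)·Q(Period 0) = 5.83×14 + 6.72×27 + 22.38×39 + 1.64×77 = 81.62 + 181.44 + 872.82 + 126.28 = 1262.16
Index = 1154.51 / 1262.16 × 100 = 91.4710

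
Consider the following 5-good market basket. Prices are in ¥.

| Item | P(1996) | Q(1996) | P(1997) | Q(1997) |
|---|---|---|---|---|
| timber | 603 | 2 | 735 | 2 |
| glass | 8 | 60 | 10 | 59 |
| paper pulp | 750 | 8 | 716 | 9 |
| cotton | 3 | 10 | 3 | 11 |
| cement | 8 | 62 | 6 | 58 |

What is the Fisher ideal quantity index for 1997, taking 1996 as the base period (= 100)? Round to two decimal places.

108.52

Laspeyres component (base-period weights):
ΣP(1996)Q(1997) = 603×2 + 8×59 + 750×9 + 3×11 + 8×58 = 1206 + 472 + 6750 + 33 + 464 = 8925
ΣP(1996)Q(1996) = 603×2 + 8×60 + 750×8 + 3×10 + 8×62 = 1206 + 480 + 6000 + 30 + 496 = 8212
L = 8925 / 8212 × 100 = 108.6824
Paasche component (current-period weights):
ΣP(1997)Q(1997) = 735×2 + 10×59 + 716×9 + 3×11 + 6×58 = 1470 + 590 + 6444 + 33 + 348 = 8885
ΣP(1997)Q(1996) = 735×2 + 10×60 + 716×8 + 3×10 + 6×62 = 1470 + 600 + 5728 + 30 + 372 = 8200
P = 8885 / 8200 × 100 = 108.3537
Fisher = √(L × P) = √(108.6824 × 108.3537) = 108.5179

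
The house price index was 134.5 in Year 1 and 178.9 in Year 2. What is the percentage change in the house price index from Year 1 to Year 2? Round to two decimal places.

Change = (178.9 − 134.5) / 134.5 × 100
       = 44.4 / 134.5 × 100 = 33.0112%

33.01%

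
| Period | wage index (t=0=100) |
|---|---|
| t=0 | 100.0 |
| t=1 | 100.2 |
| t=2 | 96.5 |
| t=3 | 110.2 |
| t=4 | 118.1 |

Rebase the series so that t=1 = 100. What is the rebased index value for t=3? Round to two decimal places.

Rebased(t=3) = 110.2 / 100.2 × 100 = 109.9800

109.98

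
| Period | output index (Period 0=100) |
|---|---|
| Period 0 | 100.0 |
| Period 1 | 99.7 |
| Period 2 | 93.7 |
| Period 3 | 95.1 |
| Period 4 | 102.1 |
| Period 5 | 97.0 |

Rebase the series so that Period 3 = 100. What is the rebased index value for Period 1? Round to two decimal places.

Rebased(Period 1) = 99.7 / 95.1 × 100 = 104.8370

104.84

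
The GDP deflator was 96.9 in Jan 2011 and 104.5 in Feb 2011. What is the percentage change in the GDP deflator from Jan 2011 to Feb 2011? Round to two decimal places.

Change = (104.5 − 96.9) / 96.9 × 100
       = 7.6 / 96.9 × 100 = 7.8431%

7.84%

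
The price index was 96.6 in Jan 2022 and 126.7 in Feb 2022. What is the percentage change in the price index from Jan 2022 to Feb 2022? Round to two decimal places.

31.16%

Change = (126.7 − 96.6) / 96.6 × 100
       = 30.1 / 96.6 × 100 = 31.1594%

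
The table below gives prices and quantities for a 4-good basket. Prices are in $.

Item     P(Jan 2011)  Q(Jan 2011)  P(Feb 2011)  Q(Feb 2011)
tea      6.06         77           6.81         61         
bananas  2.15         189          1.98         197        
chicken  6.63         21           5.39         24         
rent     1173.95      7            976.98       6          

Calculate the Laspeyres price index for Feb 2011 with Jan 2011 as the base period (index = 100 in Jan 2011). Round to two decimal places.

85.06

Laspeyres price index uses base-period quantities as weights.
ΣP(Feb 2011)·Q(Jan 2011) = 6.81×77 + 1.98×189 + 5.39×21 + 976.98×7 = 524.37 + 374.22 + 113.19 + 6838.86 = 7850.64
ΣP(Jan 2011)·Q(Jan 2011) = 6.06×77 + 2.15×189 + 6.63×21 + 1173.95×7 = 466.62 + 406.35 + 139.23 + 8217.65 = 9229.85
Index = 7850.64 / 9229.85 × 100 = 85.0571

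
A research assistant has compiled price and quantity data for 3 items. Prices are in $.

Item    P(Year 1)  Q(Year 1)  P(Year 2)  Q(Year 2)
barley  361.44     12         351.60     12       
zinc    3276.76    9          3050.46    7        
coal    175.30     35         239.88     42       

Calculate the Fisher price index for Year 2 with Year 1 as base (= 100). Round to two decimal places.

Laspeyres component (base-period weights):
ΣP(Year 2)Q(Year 1) = 351.60×12 + 3050.46×9 + 239.88×35 = 4219.2 + 27454.14 + 8395.8 = 40069.14
ΣP(Year 1)Q(Year 1) = 361.44×12 + 3276.76×9 + 175.30×35 = 4337.28 + 29490.84 + 6135.5 = 39963.62
L = 40069.14 / 39963.62 × 100 = 100.2640
Paasche component (current-period weights):
ΣP(Year 2)Q(Year 2) = 351.60×12 + 3050.46×7 + 239.88×42 = 4219.2 + 21353.22 + 10074.96 = 35647.38
ΣP(Year 1)Q(Year 2) = 361.44×12 + 3276.76×7 + 175.30×42 = 4337.28 + 22937.32 + 7362.6 = 34637.2
P = 35647.38 / 34637.2 × 100 = 102.9165
Fisher = √(L × P) = √(100.2640 × 102.9165) = 101.5816

101.58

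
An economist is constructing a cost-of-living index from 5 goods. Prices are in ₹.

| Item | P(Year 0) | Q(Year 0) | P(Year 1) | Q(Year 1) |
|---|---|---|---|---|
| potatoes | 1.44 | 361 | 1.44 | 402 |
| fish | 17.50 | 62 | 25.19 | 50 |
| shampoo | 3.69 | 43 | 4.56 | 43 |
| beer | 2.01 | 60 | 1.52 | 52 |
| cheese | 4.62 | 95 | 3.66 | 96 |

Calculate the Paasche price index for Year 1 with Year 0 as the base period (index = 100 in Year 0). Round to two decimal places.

114.08

Paasche price index uses current-period quantities as weights.
ΣP(Year 1)·Q(Year 1) = 1.44×402 + 25.19×50 + 4.56×43 + 1.52×52 + 3.66×96 = 578.88 + 1259.5 + 196.08 + 79.04 + 351.36 = 2464.86
ΣP(Year 0)·Q(Year 1) = 1.44×402 + 17.50×50 + 3.69×43 + 2.01×52 + 4.62×96 = 578.88 + 875 + 158.67 + 104.52 + 443.52 = 2160.59
Index = 2464.86 / 2160.59 × 100 = 114.0827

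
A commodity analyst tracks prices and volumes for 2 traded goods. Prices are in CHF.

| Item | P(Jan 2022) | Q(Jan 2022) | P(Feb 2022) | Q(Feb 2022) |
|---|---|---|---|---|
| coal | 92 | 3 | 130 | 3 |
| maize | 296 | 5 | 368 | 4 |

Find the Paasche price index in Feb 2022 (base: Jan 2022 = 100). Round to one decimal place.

127.5

Paasche price index uses current-period quantities as weights.
ΣP(Feb 2022)·Q(Feb 2022) = 130×3 + 368×4 = 390 + 1472 = 1862
ΣP(Jan 2022)·Q(Feb 2022) = 92×3 + 296×4 = 276 + 1184 = 1460
Index = 1862 / 1460 × 100 = 127.5342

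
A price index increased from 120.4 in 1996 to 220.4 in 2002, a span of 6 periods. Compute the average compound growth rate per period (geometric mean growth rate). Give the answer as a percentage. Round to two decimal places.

10.60%

Growth factor = (220.4/120.4)^(1/6) = (1.830565)^(1/6) = 1.106023
Growth rate = 1.106023 − 1 = 0.106023 = 10.6023%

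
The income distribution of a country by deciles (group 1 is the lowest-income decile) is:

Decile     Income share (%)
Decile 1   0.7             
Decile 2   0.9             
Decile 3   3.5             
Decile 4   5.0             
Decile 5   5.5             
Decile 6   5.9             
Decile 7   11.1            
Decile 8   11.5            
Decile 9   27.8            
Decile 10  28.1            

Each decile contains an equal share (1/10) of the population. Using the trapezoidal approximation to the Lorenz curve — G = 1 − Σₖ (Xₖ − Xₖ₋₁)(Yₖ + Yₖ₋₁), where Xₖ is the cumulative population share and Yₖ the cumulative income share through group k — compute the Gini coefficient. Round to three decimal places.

0.494

Cumulative income shares Yₖ: 0.0070, 0.0160, 0.0510, 0.1010, 0.1560, 0.2150, 0.3260, 0.4410, 0.7190, 1.0000
Σ (Xₖ−Xₖ₋₁)(Yₖ+Yₖ₋₁) = (1/10)(0.0070+0.0000) + (1/10)(0.0160+0.0070) + (1/10)(0.0510+0.0160) + (1/10)(0.1010+0.0510) + (1/10)(0.1560+0.1010) + (1/10)(0.2150+0.1560) + (1/10)(0.3260+0.2150) + (1/10)(0.4410+0.3260) + (1/10)(0.7190+0.4410) + (1/10)(1.0000+0.7190)
  = 0.0007 + 0.0023 + 0.0067 + 0.0152 + 0.0257 + 0.0371 + 0.0541 + 0.0767 + 0.1160 + 0.1719 = 0.5064
G = 1 − 0.5064 = 0.4936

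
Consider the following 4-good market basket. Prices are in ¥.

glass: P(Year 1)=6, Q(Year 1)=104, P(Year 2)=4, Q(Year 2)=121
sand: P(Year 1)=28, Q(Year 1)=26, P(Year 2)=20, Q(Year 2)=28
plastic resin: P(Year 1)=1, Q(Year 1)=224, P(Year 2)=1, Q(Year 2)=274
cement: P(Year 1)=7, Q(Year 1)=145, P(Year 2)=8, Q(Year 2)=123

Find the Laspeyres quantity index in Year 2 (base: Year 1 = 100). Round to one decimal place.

Laspeyres quantity index uses base-period prices as weights.
ΣP(Year 1)·Q(Year 2) = 6×121 + 28×28 + 1×274 + 7×123 = 726 + 784 + 274 + 861 = 2645
ΣP(Year 1)·Q(Year 1) = 6×104 + 28×26 + 1×224 + 7×145 = 624 + 728 + 224 + 1015 = 2591
Index = 2645 / 2591 × 100 = 102.0841

102.1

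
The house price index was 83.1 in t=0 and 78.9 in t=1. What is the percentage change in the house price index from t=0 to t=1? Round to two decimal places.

-5.05%

Change = (78.9 − 83.1) / 83.1 × 100
       = -4.2 / 83.1 × 100 = -5.0542%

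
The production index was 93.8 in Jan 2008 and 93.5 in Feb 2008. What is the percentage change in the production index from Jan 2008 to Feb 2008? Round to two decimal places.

-0.32%

Change = (93.5 − 93.8) / 93.8 × 100
       = -0.3 / 93.8 × 100 = -0.3198%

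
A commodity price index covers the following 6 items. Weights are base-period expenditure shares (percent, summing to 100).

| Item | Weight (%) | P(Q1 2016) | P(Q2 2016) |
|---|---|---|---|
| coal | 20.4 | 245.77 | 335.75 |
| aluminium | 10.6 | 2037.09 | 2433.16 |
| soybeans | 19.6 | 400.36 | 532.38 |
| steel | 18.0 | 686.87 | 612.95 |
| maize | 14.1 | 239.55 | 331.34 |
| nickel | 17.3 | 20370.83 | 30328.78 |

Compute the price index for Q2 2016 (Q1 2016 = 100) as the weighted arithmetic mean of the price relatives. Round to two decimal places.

127.92

coal: 20.4 × (335.75/245.77) = 20.4 × 1.366115 = 27.8687
aluminium: 10.6 × (2433.16/2037.09) = 10.6 × 1.194429 = 12.6610
soybeans: 19.6 × (532.38/400.36) = 19.6 × 1.329753 = 26.0632
steel: 18.0 × (612.95/686.87) = 18.0 × 0.892381 = 16.0629
maize: 14.1 × (331.34/239.55) = 14.1 × 1.383177 = 19.5028
nickel: 17.3 × (30328.78/20370.83) = 17.3 × 1.488834 = 25.7568
Index = Σ wᵢ·(p₁ᵢ/p₀ᵢ) = 27.8687 + 12.6610 + 26.0632 + 16.0629 + 19.5028 + 25.7568 = 127.9153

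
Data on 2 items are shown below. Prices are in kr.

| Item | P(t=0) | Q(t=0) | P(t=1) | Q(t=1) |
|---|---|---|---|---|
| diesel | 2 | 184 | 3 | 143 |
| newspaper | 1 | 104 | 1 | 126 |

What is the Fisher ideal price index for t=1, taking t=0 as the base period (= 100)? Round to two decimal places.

136.83

Laspeyres component (base-period weights):
ΣP(t=1)Q(t=0) = 3×184 + 1×104 = 552 + 104 = 656
ΣP(t=0)Q(t=0) = 2×184 + 1×104 = 368 + 104 = 472
L = 656 / 472 × 100 = 138.9831
Paasche component (current-period weights):
ΣP(t=1)Q(t=1) = 3×143 + 1×126 = 429 + 126 = 555
ΣP(t=0)Q(t=1) = 2×143 + 1×126 = 286 + 126 = 412
P = 555 / 412 × 100 = 134.7087
Fisher = √(L × P) = √(138.9831 × 134.7087) = 136.8292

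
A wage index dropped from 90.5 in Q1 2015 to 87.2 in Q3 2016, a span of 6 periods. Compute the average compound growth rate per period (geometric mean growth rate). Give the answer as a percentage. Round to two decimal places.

Growth factor = (87.2/90.5)^(1/6) = (0.963536)^(1/6) = 0.993828
Growth rate = 0.993828 − 1 = -0.006172 = -0.6172%

-0.62%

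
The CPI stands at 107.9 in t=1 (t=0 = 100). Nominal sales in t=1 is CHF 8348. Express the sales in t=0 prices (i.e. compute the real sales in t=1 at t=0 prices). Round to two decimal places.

7736.79

Real = Nominal ÷ (Index/100) = 8348 ÷ (107.9/100)
     = 8348 ÷ 1.079 = 7736.7933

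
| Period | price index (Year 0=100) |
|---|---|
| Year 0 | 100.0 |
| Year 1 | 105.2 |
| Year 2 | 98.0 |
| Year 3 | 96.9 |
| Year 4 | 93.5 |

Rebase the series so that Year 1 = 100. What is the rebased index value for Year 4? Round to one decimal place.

Rebased(Year 4) = 93.5 / 105.2 × 100 = 88.8783

88.9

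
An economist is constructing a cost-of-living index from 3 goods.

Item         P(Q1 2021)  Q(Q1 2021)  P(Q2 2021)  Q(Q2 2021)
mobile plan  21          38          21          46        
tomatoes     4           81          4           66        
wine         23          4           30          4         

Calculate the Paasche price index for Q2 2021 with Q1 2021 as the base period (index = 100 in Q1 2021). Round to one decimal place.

Paasche price index uses current-period quantities as weights.
ΣP(Q2 2021)·Q(Q2 2021) = 21×46 + 4×66 + 30×4 = 966 + 264 + 120 = 1350
ΣP(Q1 2021)·Q(Q2 2021) = 21×46 + 4×66 + 23×4 = 966 + 264 + 92 = 1322
Index = 1350 / 1322 × 100 = 102.1180

102.1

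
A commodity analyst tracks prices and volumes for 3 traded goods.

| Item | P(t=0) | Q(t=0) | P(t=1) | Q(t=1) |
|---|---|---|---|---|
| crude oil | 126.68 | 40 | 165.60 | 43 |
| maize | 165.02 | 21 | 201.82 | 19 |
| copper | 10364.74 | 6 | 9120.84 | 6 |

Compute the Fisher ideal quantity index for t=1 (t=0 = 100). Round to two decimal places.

Laspeyres component (base-period weights):
ΣP(t=0)Q(t=1) = 126.68×43 + 165.02×19 + 10364.74×6 = 5447.24 + 3135.38 + 62188.44 = 70771.06
ΣP(t=0)Q(t=0) = 126.68×40 + 165.02×21 + 10364.74×6 = 5067.2 + 3465.42 + 62188.44 = 70721.06
L = 70771.06 / 70721.06 × 100 = 100.0707
Paasche component (current-period weights):
ΣP(t=1)Q(t=1) = 165.60×43 + 201.82×19 + 9120.84×6 = 7120.8 + 3834.58 + 54725.04 = 65680.42
ΣP(t=1)Q(t=0) = 165.60×40 + 201.82×21 + 9120.84×6 = 6624 + 4238.22 + 54725.04 = 65587.26
P = 65680.42 / 65587.26 × 100 = 100.1420
Fisher = √(L × P) = √(100.0707 × 100.1420) = 100.1064

100.11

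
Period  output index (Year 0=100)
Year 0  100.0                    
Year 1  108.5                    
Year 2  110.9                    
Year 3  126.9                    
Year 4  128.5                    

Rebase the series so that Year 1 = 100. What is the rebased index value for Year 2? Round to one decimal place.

102.2

Rebased(Year 2) = 110.9 / 108.5 × 100 = 102.2120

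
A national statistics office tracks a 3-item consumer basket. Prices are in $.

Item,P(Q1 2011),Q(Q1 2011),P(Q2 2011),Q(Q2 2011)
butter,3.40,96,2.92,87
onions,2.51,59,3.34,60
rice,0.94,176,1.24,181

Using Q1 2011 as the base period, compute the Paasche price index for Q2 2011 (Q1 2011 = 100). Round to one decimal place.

Paasche price index uses current-period quantities as weights.
ΣP(Q2 2011)·Q(Q2 2011) = 2.92×87 + 3.34×60 + 1.24×181 = 254.04 + 200.4 + 224.44 = 678.88
ΣP(Q1 2011)·Q(Q2 2011) = 3.40×87 + 2.51×60 + 0.94×181 = 295.8 + 150.6 + 170.14 = 616.54
Index = 678.88 / 616.54 × 100 = 110.1113

110.1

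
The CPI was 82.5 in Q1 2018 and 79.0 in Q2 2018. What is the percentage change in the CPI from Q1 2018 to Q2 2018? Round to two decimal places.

-4.24%

Change = (79.0 − 82.5) / 82.5 × 100
       = -3.5 / 82.5 × 100 = -4.2424%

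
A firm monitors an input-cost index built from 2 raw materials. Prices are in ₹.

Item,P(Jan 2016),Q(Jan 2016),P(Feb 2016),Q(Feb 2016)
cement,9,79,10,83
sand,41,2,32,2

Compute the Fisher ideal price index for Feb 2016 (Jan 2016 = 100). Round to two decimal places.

Laspeyres component (base-period weights):
ΣP(Feb 2016)Q(Jan 2016) = 10×79 + 32×2 = 790 + 64 = 854
ΣP(Jan 2016)Q(Jan 2016) = 9×79 + 41×2 = 711 + 82 = 793
L = 854 / 793 × 100 = 107.6923
Paasche component (current-period weights):
ΣP(Feb 2016)Q(Feb 2016) = 10×83 + 32×2 = 830 + 64 = 894
ΣP(Jan 2016)Q(Feb 2016) = 9×83 + 41×2 = 747 + 82 = 829
P = 894 / 829 × 100 = 107.8408
Fisher = √(L × P) = √(107.6923 × 107.8408) = 107.7665

107.77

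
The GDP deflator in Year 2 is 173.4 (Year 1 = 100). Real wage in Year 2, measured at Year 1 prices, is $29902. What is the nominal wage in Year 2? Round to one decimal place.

Nominal = Real × (Index/100) = 29902 × (173.4/100)
        = 29902 × 1.734 = 51850.0680

51850.1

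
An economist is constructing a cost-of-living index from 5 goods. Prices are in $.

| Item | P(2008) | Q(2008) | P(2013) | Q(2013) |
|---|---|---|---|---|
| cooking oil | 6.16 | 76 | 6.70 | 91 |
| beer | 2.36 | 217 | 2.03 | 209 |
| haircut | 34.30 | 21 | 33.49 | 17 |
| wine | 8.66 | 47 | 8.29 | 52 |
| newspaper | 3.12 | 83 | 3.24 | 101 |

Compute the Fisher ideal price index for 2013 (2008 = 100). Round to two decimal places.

Laspeyres component (base-period weights):
ΣP(2013)Q(2008) = 6.70×76 + 2.03×217 + 33.49×21 + 8.29×47 + 3.24×83 = 509.2 + 440.51 + 703.29 + 389.63 + 268.92 = 2311.55
ΣP(2008)Q(2008) = 6.16×76 + 2.36×217 + 34.30×21 + 8.66×47 + 3.12×83 = 468.16 + 512.12 + 720.3 + 407.02 + 258.96 = 2366.56
L = 2311.55 / 2366.56 × 100 = 97.6755
Paasche component (current-period weights):
ΣP(2013)Q(2013) = 6.70×91 + 2.03×209 + 33.49×17 + 8.29×52 + 3.24×101 = 609.7 + 424.27 + 569.33 + 431.08 + 327.24 = 2361.62
ΣP(2008)Q(2013) = 6.16×91 + 2.36×209 + 34.30×17 + 8.66×52 + 3.12×101 = 560.56 + 493.24 + 583.1 + 450.32 + 315.12 = 2402.34
P = 2361.62 / 2402.34 × 100 = 98.3050
Fisher = √(L × P) = √(97.6755 × 98.3050) = 97.9898

97.99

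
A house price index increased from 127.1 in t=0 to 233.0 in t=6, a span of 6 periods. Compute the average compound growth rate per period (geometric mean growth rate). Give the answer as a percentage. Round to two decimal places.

Growth factor = (233.0/127.1)^(1/6) = (1.833202)^(1/6) = 1.106288
Growth rate = 1.106288 − 1 = 0.106288 = 10.6288%

10.63%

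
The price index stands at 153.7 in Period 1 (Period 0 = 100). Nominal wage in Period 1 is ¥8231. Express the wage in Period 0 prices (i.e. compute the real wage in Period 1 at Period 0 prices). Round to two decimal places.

Real = Nominal ÷ (Index/100) = 8231 ÷ (153.7/100)
     = 8231 ÷ 1.537 = 5355.2375

5355.24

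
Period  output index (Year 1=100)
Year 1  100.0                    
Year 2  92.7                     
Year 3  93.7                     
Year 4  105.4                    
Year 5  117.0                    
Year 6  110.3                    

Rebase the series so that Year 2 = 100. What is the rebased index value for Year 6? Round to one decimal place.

119.0

Rebased(Year 6) = 110.3 / 92.7 × 100 = 118.9860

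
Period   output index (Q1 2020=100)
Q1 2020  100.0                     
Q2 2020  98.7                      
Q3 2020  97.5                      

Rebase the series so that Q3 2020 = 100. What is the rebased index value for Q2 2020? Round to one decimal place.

Rebased(Q2 2020) = 98.7 / 97.5 × 100 = 101.2308

101.2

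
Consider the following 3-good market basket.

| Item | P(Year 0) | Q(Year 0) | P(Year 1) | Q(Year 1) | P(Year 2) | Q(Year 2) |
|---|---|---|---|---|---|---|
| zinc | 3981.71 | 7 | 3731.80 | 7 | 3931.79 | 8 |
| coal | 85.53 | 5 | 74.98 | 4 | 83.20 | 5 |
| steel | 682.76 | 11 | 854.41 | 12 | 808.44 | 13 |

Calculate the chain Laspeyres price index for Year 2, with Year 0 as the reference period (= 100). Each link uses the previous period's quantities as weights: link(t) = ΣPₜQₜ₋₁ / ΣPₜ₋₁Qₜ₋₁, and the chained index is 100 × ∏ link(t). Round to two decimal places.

102.65

Link Year 0→Year 1:
ΣP(Year 1)Q(Year 0) = 3731.80×7 + 74.98×5 + 854.41×11 = 26122.6 + 374.9 + 9398.51 = 35896.01
ΣP(Year 0)Q(Year 0) = 3981.71×7 + 85.53×5 + 682.76×11 = 27871.97 + 427.65 + 7510.36 = 35809.98
link = 35896.01/35809.98 = 1.002402
Link Year 1→Year 2:
ΣP(Year 2)Q(Year 1) = 3931.79×7 + 83.20×4 + 808.44×12 = 27522.53 + 332.8 + 9701.28 = 37556.61
ΣP(Year 1)Q(Year 1) = 3731.80×7 + 74.98×4 + 854.41×12 = 26122.6 + 299.92 + 10252.92 = 36675.44
link = 37556.61/36675.44 = 1.024026
Chained index = 100 × 1.002402 × 1.024026 = 102.6486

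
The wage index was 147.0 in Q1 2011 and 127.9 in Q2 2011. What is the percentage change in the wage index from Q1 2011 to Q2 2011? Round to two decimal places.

Change = (127.9 − 147.0) / 147.0 × 100
       = -19.1 / 147.0 × 100 = -12.9932%

-12.99%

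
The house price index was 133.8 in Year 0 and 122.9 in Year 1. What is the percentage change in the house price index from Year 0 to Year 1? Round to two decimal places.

Change = (122.9 − 133.8) / 133.8 × 100
       = -10.9 / 133.8 × 100 = -8.1465%

-8.15%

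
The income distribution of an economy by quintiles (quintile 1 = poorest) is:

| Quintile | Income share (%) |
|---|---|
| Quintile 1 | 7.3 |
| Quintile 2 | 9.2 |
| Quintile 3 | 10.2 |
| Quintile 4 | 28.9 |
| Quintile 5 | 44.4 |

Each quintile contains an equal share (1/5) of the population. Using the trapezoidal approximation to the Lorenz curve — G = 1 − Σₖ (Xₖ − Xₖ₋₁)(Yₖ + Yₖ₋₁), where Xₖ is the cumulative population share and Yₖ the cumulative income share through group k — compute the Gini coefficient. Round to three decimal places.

0.376

Cumulative income shares Yₖ: 0.0730, 0.1650, 0.2670, 0.5560, 1.0000
Σ (Xₖ−Xₖ₋₁)(Yₖ+Yₖ₋₁) = (1/5)(0.0730+0.0000) + (1/5)(0.1650+0.0730) + (1/5)(0.2670+0.1650) + (1/5)(0.5560+0.2670) + (1/5)(1.0000+0.5560)
  = 0.0146 + 0.0476 + 0.0864 + 0.1646 + 0.3112 = 0.6244
G = 1 − 0.6244 = 0.3756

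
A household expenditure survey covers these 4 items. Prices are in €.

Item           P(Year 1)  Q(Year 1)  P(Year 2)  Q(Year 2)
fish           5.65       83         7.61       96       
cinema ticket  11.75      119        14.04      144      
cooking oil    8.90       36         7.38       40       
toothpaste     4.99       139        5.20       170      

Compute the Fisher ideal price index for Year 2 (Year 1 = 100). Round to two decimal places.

114.27

Laspeyres component (base-period weights):
ΣP(Year 2)Q(Year 1) = 7.61×83 + 14.04×119 + 7.38×36 + 5.20×139 = 631.63 + 1670.76 + 265.68 + 722.8 = 3290.87
ΣP(Year 1)Q(Year 1) = 5.65×83 + 11.75×119 + 8.90×36 + 4.99×139 = 468.95 + 1398.25 + 320.4 + 693.61 = 2881.21
L = 3290.87 / 2881.21 × 100 = 114.2183
Paasche component (current-period weights):
ΣP(Year 2)Q(Year 2) = 7.61×96 + 14.04×144 + 7.38×40 + 5.20×170 = 730.56 + 2021.76 + 295.2 + 884 = 3931.52
ΣP(Year 1)Q(Year 2) = 5.65×96 + 11.75×144 + 8.90×40 + 4.99×170 = 542.4 + 1692 + 356 + 848.3 = 3438.7
P = 3931.52 / 3438.7 × 100 = 114.3316
Fisher = √(L × P) = √(114.2183 × 114.3316) = 114.2749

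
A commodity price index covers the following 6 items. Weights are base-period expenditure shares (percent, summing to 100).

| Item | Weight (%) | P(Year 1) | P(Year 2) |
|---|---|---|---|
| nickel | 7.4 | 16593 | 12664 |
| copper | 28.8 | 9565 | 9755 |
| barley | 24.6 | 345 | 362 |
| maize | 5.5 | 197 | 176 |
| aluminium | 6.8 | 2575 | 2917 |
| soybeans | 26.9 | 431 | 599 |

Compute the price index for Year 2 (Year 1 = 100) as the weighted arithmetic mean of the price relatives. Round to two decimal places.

nickel: 7.4 × (12664/16593) = 7.4 × 0.763213 = 5.6478
copper: 28.8 × (9755/9565) = 28.8 × 1.019864 = 29.3721
barley: 24.6 × (362/345) = 24.6 × 1.049275 = 25.8122
maize: 5.5 × (176/197) = 5.5 × 0.893401 = 4.9137
aluminium: 6.8 × (2917/2575) = 6.8 × 1.132816 = 7.7031
soybeans: 26.9 × (599/431) = 26.9 × 1.389791 = 37.3854
Index = Σ wᵢ·(p₁ᵢ/p₀ᵢ) = 5.6478 + 29.3721 + 25.8122 + 4.9137 + 7.7031 + 37.3854 = 110.8343

110.83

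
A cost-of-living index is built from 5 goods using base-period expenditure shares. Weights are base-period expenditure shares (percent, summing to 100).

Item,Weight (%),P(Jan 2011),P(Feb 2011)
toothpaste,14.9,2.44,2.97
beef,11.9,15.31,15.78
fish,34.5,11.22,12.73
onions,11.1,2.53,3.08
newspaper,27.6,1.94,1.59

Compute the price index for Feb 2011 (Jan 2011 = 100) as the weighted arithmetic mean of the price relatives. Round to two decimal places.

105.68

toothpaste: 14.9 × (2.97/2.44) = 14.9 × 1.217213 = 18.1365
beef: 11.9 × (15.78/15.31) = 11.9 × 1.030699 = 12.2653
fish: 34.5 × (12.73/11.22) = 34.5 × 1.134581 = 39.1430
onions: 11.1 × (3.08/2.53) = 11.1 × 1.217391 = 13.5130
newspaper: 27.6 × (1.59/1.94) = 27.6 × 0.819588 = 22.6206
Index = Σ wᵢ·(p₁ᵢ/p₀ᵢ) = 18.1365 + 12.2653 + 39.1430 + 13.5130 + 22.6206 = 105.6785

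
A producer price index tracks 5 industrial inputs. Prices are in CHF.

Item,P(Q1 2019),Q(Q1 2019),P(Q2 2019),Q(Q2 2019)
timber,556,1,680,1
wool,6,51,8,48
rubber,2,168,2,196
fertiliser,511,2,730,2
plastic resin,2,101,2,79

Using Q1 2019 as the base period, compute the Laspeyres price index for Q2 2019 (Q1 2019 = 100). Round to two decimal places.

Laspeyres price index uses base-period quantities as weights.
ΣP(Q2 2019)·Q(Q1 2019) = 680×1 + 8×51 + 2×168 + 730×2 + 2×101 = 680 + 408 + 336 + 1460 + 202 = 3086
ΣP(Q1 2019)·Q(Q1 2019) = 556×1 + 6×51 + 2×168 + 511×2 + 2×101 = 556 + 306 + 336 + 1022 + 202 = 2422
Index = 3086 / 2422 × 100 = 127.4154

127.42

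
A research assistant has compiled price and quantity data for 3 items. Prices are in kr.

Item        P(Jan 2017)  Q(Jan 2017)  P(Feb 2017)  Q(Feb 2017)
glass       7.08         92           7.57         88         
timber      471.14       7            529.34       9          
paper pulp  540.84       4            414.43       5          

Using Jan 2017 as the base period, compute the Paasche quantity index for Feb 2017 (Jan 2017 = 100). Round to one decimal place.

Paasche quantity index uses current-period prices as weights.
ΣP(Feb 2017)·Q(Feb 2017) = 7.57×88 + 529.34×9 + 414.43×5 = 666.16 + 4764.06 + 2072.15 = 7502.37
ΣP(Feb 2017)·Q(Jan 2017) = 7.57×92 + 529.34×7 + 414.43×4 = 696.44 + 3705.38 + 1657.72 = 6059.54
Index = 7502.37 / 6059.54 × 100 = 123.8109

123.8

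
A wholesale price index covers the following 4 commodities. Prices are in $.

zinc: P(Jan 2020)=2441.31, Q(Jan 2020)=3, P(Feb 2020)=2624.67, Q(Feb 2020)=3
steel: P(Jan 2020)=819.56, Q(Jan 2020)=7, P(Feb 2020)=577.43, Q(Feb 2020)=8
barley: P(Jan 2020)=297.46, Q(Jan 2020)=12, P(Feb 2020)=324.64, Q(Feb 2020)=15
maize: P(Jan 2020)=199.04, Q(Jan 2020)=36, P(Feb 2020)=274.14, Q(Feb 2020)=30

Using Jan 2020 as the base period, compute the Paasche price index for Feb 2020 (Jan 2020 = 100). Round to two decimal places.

Paasche price index uses current-period quantities as weights.
ΣP(Feb 2020)·Q(Feb 2020) = 2624.67×3 + 577.43×8 + 324.64×15 + 274.14×30 = 7874.01 + 4619.44 + 4869.6 + 8224.2 = 25587.25
ΣP(Jan 2020)·Q(Feb 2020) = 2441.31×3 + 819.56×8 + 297.46×15 + 199.04×30 = 7323.93 + 6556.48 + 4461.9 + 5971.2 = 24313.51
Index = 25587.25 / 24313.51 × 100 = 105.2388

105.24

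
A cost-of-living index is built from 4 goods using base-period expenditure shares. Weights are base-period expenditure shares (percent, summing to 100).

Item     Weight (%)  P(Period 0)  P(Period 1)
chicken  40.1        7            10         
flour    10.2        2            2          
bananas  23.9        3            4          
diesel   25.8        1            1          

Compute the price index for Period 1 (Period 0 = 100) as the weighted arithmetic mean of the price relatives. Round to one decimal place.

chicken: 40.1 × (10/7) = 40.1 × 1.428571 = 57.2857
flour: 10.2 × (2/2) = 10.2 × 1.000000 = 10.2000
bananas: 23.9 × (4/3) = 23.9 × 1.333333 = 31.8667
diesel: 25.8 × (1/1) = 25.8 × 1.000000 = 25.8000
Index = Σ wᵢ·(p₁ᵢ/p₀ᵢ) = 57.2857 + 10.2000 + 31.8667 + 25.8000 = 125.1524

125.2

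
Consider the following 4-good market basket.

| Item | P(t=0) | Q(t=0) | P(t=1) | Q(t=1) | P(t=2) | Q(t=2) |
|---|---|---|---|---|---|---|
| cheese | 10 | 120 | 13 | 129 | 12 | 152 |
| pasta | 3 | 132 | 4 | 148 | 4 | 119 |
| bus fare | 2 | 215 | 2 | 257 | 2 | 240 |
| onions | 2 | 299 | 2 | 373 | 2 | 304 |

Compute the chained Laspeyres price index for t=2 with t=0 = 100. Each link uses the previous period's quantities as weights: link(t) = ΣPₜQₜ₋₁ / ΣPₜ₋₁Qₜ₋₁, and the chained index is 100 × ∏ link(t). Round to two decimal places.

114.41

Link t=0→t=1:
ΣP(t=1)Q(t=0) = 13×120 + 4×132 + 2×215 + 2×299 = 1560 + 528 + 430 + 598 = 3116
ΣP(t=0)Q(t=0) = 10×120 + 3×132 + 2×215 + 2×299 = 1200 + 396 + 430 + 598 = 2624
link = 3116/2624 = 1.187500
Link t=1→t=2:
ΣP(t=2)Q(t=1) = 12×129 + 4×148 + 2×257 + 2×373 = 1548 + 592 + 514 + 746 = 3400
ΣP(t=1)Q(t=1) = 13×129 + 4×148 + 2×257 + 2×373 = 1677 + 592 + 514 + 746 = 3529
link = 3400/3529 = 0.963446
Chained index = 100 × 1.187500 × 0.963446 = 114.4092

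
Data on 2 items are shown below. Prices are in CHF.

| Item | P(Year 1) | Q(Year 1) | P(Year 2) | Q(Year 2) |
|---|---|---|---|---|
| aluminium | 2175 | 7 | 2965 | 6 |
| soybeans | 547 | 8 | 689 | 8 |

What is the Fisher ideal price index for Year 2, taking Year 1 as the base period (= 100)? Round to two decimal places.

Laspeyres component (base-period weights):
ΣP(Year 2)Q(Year 1) = 2965×7 + 689×8 = 20755 + 5512 = 26267
ΣP(Year 1)Q(Year 1) = 2175×7 + 547×8 = 15225 + 4376 = 19601
L = 26267 / 19601 × 100 = 134.0085
Paasche component (current-period weights):
ΣP(Year 2)Q(Year 2) = 2965×6 + 689×8 = 17790 + 5512 = 23302
ΣP(Year 1)Q(Year 2) = 2175×6 + 547×8 = 13050 + 4376 = 17426
P = 23302 / 17426 × 100 = 133.7197
Fisher = √(L × P) = √(134.0085 × 133.7197) = 133.8640

133.86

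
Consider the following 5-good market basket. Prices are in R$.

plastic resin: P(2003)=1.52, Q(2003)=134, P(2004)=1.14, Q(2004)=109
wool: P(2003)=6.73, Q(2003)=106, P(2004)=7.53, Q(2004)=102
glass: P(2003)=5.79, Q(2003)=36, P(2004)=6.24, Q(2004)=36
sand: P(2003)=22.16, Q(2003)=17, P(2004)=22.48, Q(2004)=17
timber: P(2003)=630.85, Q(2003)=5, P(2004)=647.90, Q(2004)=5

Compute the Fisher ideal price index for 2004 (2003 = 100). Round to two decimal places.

Laspeyres component (base-period weights):
ΣP(2004)Q(2003) = 1.14×134 + 7.53×106 + 6.24×36 + 22.48×17 + 647.90×5 = 152.76 + 798.18 + 224.64 + 382.16 + 3239.5 = 4797.24
ΣP(2003)Q(2003) = 1.52×134 + 6.73×106 + 5.79×36 + 22.16×17 + 630.85×5 = 203.68 + 713.38 + 208.44 + 376.72 + 3154.25 = 4656.47
L = 4797.24 / 4656.47 × 100 = 103.0231
Paasche component (current-period weights):
ΣP(2004)Q(2004) = 1.14×109 + 7.53×102 + 6.24×36 + 22.48×17 + 647.90×5 = 124.26 + 768.06 + 224.64 + 382.16 + 3239.5 = 4738.62
ΣP(2003)Q(2004) = 1.52×109 + 6.73×102 + 5.79×36 + 22.16×17 + 630.85×5 = 165.68 + 686.46 + 208.44 + 376.72 + 3154.25 = 4591.55
P = 4738.62 / 4591.55 × 100 = 103.2031
Fisher = √(L × P) = √(103.0231 × 103.2031) = 103.1130

103.11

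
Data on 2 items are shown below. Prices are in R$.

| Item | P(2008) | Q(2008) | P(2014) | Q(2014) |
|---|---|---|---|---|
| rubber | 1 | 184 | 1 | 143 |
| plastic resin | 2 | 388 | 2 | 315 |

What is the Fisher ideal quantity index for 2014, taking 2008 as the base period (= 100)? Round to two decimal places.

80.52

Laspeyres component (base-period weights):
ΣP(2008)Q(2014) = 1×143 + 2×315 = 143 + 630 = 773
ΣP(2008)Q(2008) = 1×184 + 2×388 = 184 + 776 = 960
L = 773 / 960 × 100 = 80.5208
Paasche component (current-period weights):
ΣP(2014)Q(2014) = 1×143 + 2×315 = 143 + 630 = 773
ΣP(2014)Q(2008) = 1×184 + 2×388 = 184 + 776 = 960
P = 773 / 960 × 100 = 80.5208
Fisher = √(L × P) = √(80.5208 × 80.5208) = 80.5208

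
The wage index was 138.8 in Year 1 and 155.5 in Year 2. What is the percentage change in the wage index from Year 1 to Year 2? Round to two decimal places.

Change = (155.5 − 138.8) / 138.8 × 100
       = 16.7 / 138.8 × 100 = 12.0317%

12.03%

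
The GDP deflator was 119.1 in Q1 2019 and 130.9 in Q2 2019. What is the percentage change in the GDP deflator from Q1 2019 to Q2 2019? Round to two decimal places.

Change = (130.9 − 119.1) / 119.1 × 100
       = 11.8 / 119.1 × 100 = 9.9076%

9.91%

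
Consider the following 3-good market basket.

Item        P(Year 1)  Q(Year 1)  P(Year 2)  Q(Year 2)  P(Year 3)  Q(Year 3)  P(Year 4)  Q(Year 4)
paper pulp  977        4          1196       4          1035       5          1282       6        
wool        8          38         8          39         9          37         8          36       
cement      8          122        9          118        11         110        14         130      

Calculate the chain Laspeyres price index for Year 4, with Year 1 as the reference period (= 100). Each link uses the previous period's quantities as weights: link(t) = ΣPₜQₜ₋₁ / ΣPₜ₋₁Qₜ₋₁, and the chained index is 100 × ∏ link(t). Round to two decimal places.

137.59

Link Year 1→Year 2:
ΣP(Year 2)Q(Year 1) = 1196×4 + 8×38 + 9×122 = 4784 + 304 + 1098 = 6186
ΣP(Year 1)Q(Year 1) = 977×4 + 8×38 + 8×122 = 3908 + 304 + 976 = 5188
link = 6186/5188 = 1.192367
Link Year 2→Year 3:
ΣP(Year 3)Q(Year 2) = 1035×4 + 9×39 + 11×118 = 4140 + 351 + 1298 = 5789
ΣP(Year 2)Q(Year 2) = 1196×4 + 8×39 + 9×118 = 4784 + 312 + 1062 = 6158
link = 5789/6158 = 0.940078
Link Year 3→Year 4:
ΣP(Year 4)Q(Year 3) = 1282×5 + 8×37 + 14×110 = 6410 + 296 + 1540 = 8246
ΣP(Year 3)Q(Year 3) = 1035×5 + 9×37 + 11×110 = 5175 + 333 + 1210 = 6718
link = 8246/6718 = 1.227449
Chained index = 100 × 1.192367 × 0.940078 × 1.227449 = 137.5869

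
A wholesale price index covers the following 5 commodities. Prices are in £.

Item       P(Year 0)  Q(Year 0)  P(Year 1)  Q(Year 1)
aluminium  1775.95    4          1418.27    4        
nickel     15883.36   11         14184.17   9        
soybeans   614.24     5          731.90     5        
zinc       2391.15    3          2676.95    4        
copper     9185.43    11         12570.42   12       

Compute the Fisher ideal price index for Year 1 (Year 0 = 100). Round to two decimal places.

107.85

Laspeyres component (base-period weights):
ΣP(Year 1)Q(Year 0) = 1418.27×4 + 14184.17×11 + 731.90×5 + 2676.95×3 + 12570.42×11 = 5673.08 + 156025.87 + 3659.5 + 8030.85 + 138274.62 = 311663.92
ΣP(Year 0)Q(Year 0) = 1775.95×4 + 15883.36×11 + 614.24×5 + 2391.15×3 + 9185.43×11 = 7103.8 + 174716.96 + 3071.2 + 7173.45 + 101039.73 = 293105.14
L = 311663.92 / 293105.14 × 100 = 106.3318
Paasche component (current-period weights):
ΣP(Year 1)Q(Year 1) = 1418.27×4 + 14184.17×9 + 731.90×5 + 2676.95×4 + 12570.42×12 = 5673.08 + 127657.53 + 3659.5 + 10707.8 + 150845.04 = 298542.95
ΣP(Year 0)Q(Year 1) = 1775.95×4 + 15883.36×9 + 614.24×5 + 2391.15×4 + 9185.43×12 = 7103.8 + 142950.24 + 3071.2 + 9564.6 + 110225.16 = 272915
P = 298542.95 / 272915 × 100 = 109.3905
Fisher = √(L × P) = √(106.3318 × 109.3905) = 107.8503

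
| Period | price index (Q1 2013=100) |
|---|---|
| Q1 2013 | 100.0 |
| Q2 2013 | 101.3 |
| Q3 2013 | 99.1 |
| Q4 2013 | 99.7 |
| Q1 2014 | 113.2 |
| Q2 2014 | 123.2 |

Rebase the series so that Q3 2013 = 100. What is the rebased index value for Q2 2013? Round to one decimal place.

Rebased(Q2 2013) = 101.3 / 99.1 × 100 = 102.2200

102.2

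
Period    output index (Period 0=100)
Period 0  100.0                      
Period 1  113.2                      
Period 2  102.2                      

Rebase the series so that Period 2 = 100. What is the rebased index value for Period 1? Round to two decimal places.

Rebased(Period 1) = 113.2 / 102.2 × 100 = 110.7632

110.76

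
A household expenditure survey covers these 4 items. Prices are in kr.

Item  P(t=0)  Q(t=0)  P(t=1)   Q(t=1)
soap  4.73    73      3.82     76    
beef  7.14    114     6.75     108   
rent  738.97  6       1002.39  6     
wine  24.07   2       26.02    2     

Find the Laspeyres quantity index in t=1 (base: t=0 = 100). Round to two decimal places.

Laspeyres quantity index uses base-period prices as weights.
ΣP(t=0)·Q(t=1) = 4.73×76 + 7.14×108 + 738.97×6 + 24.07×2 = 359.48 + 771.12 + 4433.82 + 48.14 = 5612.56
ΣP(t=0)·Q(t=0) = 4.73×73 + 7.14×114 + 738.97×6 + 24.07×2 = 345.29 + 813.96 + 4433.82 + 48.14 = 5641.21
Index = 5612.56 / 5641.21 × 100 = 99.4921

99.49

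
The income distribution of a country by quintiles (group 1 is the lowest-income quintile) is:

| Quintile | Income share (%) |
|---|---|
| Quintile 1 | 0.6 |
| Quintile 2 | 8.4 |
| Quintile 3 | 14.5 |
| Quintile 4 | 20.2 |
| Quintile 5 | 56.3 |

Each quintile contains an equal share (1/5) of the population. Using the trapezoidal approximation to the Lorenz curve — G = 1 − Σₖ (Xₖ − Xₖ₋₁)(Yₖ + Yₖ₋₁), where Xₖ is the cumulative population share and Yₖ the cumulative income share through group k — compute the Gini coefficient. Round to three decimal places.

Cumulative income shares Yₖ: 0.0060, 0.0900, 0.2350, 0.4370, 1.0000
Σ (Xₖ−Xₖ₋₁)(Yₖ+Yₖ₋₁) = (1/5)(0.0060+0.0000) + (1/5)(0.0900+0.0060) + (1/5)(0.2350+0.0900) + (1/5)(0.4370+0.2350) + (1/5)(1.0000+0.4370)
  = 0.0012 + 0.0192 + 0.0650 + 0.1344 + 0.2874 = 0.5072
G = 1 − 0.5072 = 0.4928

0.493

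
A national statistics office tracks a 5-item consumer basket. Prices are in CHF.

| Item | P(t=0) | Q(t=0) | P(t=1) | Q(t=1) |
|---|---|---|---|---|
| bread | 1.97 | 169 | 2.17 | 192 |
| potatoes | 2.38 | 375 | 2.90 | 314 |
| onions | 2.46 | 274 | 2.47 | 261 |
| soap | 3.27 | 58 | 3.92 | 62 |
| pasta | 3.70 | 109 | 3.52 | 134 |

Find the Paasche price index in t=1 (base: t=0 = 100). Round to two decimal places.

Paasche price index uses current-period quantities as weights.
ΣP(t=1)·Q(t=1) = 2.17×192 + 2.90×314 + 2.47×261 + 3.92×62 + 3.52×134 = 416.64 + 910.6 + 644.67 + 243.04 + 471.68 = 2686.63
ΣP(t=0)·Q(t=1) = 1.97×192 + 2.38×314 + 2.46×261 + 3.27×62 + 3.70×134 = 378.24 + 747.32 + 642.06 + 202.74 + 495.8 = 2466.16
Index = 2686.63 / 2466.16 × 100 = 108.9398

108.94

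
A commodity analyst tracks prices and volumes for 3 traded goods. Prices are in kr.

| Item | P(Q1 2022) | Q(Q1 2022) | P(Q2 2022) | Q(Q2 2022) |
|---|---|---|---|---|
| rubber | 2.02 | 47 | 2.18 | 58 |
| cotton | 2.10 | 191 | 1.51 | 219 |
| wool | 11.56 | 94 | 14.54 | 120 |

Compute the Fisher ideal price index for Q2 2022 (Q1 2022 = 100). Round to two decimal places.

111.58

Laspeyres component (base-period weights):
ΣP(Q2 2022)Q(Q1 2022) = 2.18×47 + 1.51×191 + 14.54×94 = 102.46 + 288.41 + 1366.76 = 1757.63
ΣP(Q1 2022)Q(Q1 2022) = 2.02×47 + 2.10×191 + 11.56×94 = 94.94 + 401.1 + 1086.64 = 1582.68
L = 1757.63 / 1582.68 × 100 = 111.0540
Paasche component (current-period weights):
ΣP(Q2 2022)Q(Q2 2022) = 2.18×58 + 1.51×219 + 14.54×120 = 126.44 + 330.69 + 1744.8 = 2201.93
ΣP(Q1 2022)Q(Q2 2022) = 2.02×58 + 2.10×219 + 11.56×120 = 117.16 + 459.9 + 1387.2 = 1964.26
P = 2201.93 / 1964.26 × 100 = 112.0997
Fisher = √(L × P) = √(111.0540 × 112.0997) = 111.5757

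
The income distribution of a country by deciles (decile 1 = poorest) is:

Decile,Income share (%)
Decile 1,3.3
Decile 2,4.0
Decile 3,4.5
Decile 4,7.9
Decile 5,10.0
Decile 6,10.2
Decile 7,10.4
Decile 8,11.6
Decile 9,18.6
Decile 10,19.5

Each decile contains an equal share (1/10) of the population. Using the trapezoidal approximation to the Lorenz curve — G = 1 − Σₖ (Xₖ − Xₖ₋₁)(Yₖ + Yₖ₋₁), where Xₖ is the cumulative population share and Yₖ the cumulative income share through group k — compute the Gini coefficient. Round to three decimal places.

0.291

Cumulative income shares Yₖ: 0.0330, 0.0730, 0.1180, 0.1970, 0.2970, 0.3990, 0.5030, 0.6190, 0.8050, 1.0000
Σ (Xₖ−Xₖ₋₁)(Yₖ+Yₖ₋₁) = (1/10)(0.0330+0.0000) + (1/10)(0.0730+0.0330) + (1/10)(0.1180+0.0730) + (1/10)(0.1970+0.1180) + (1/10)(0.2970+0.1970) + (1/10)(0.3990+0.2970) + (1/10)(0.5030+0.3990) + (1/10)(0.6190+0.5030) + (1/10)(0.8050+0.6190) + (1/10)(1.0000+0.8050)
  = 0.0033 + 0.0106 + 0.0191 + 0.0315 + 0.0494 + 0.0696 + 0.0902 + 0.1122 + 0.1424 + 0.1805 = 0.7088
G = 1 − 0.7088 = 0.2912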